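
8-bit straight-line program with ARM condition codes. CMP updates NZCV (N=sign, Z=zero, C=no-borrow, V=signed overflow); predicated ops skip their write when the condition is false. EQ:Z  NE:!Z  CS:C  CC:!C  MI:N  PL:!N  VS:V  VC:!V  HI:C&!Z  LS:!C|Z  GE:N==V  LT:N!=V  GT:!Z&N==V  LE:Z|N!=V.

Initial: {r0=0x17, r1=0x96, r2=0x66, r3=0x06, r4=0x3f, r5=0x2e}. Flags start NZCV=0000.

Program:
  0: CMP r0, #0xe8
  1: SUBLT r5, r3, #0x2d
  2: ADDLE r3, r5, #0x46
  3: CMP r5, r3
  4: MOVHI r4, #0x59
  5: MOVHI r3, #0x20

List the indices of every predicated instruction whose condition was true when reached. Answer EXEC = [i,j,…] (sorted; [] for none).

EXEC = [4,5]

[0] flags=0000 → (cmp)
[1] flags=0000 LT?F → skip
[2] flags=0000 LE?F → skip
[3] flags=0010 → (cmp)
[4] flags=0010 HI?T → r4=0x59
[5] flags=0010 HI?T → r3=0x20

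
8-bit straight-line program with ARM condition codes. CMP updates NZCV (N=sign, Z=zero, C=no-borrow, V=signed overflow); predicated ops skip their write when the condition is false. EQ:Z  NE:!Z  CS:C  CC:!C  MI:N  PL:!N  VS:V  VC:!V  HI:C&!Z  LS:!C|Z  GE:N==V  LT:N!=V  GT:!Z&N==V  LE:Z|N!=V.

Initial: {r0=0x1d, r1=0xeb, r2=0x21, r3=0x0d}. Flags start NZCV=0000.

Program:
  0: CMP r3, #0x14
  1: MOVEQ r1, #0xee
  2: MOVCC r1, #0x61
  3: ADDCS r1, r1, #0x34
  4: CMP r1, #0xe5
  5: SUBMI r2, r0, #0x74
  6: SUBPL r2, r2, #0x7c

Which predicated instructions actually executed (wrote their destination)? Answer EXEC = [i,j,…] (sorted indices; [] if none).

[0] flags=1000 → (cmp)
[1] flags=1000 EQ?F → skip
[2] flags=1000 CC?T → r1=0x61
[3] flags=1000 CS?F → skip
[4] flags=0000 → (cmp)
[5] flags=0000 MI?F → skip
[6] flags=0000 PL?T → r2=0xa5

EXEC = [2,6]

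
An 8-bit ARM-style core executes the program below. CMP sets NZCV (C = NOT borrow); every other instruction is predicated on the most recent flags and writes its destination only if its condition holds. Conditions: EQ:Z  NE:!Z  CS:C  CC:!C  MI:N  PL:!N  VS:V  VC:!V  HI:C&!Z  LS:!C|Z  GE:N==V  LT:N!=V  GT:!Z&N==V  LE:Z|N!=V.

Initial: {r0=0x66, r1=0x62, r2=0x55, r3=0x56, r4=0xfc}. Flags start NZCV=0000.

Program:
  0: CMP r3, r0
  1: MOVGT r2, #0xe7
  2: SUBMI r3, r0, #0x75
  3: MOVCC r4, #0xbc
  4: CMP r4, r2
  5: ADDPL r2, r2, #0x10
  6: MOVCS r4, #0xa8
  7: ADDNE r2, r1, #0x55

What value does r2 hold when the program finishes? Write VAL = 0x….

0: ✓ CMP  NZCV=1000
1: · MOVGT
2: ✓ SUBMI  r3←0xf1
3: ✓ MOVCC  r4←0xbc
4: ✓ CMP  NZCV=0011
5: ✓ ADDPL  r2←0x65
6: ✓ MOVCS  r4←0xa8
7: ✓ ADDNE  r2←0xb7

VAL = 0xb7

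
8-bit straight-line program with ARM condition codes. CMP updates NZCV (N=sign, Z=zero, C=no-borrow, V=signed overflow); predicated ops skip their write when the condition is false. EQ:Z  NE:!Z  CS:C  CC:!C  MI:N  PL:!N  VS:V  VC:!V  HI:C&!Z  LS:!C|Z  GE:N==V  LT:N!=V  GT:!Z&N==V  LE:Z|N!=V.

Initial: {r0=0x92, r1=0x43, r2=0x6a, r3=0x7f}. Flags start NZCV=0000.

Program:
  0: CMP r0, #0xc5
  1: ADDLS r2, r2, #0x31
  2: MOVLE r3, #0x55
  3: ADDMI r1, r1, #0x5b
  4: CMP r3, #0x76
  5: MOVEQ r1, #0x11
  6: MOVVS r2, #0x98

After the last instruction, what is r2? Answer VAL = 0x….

0: ✓ CMP  NZCV=1000
1: ✓ ADDLS  r2←0x9b
2: ✓ MOVLE  r3←0x55
3: ✓ ADDMI  r1←0x9e
4: ✓ CMP  NZCV=1000
5: · MOVEQ
6: · MOVVS

VAL = 0x9b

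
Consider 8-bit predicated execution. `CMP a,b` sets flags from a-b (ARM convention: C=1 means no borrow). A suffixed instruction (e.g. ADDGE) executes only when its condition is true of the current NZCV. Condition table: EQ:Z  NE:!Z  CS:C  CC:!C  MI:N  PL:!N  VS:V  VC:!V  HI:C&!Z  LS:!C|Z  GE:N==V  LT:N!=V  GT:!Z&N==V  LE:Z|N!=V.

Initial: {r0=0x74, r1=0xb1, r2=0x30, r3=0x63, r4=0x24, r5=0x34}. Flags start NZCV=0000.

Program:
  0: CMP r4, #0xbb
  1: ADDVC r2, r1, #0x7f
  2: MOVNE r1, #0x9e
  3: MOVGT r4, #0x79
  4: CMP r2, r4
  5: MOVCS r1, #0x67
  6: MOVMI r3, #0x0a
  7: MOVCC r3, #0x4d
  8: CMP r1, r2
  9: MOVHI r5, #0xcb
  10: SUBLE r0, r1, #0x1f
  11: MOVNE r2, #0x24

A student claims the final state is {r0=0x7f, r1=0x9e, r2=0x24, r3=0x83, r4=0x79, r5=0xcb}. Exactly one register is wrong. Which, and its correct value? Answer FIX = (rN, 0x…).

[0] flags=0000 → (cmp)
[1] flags=0000 VC?T → r2=0x30
[2] flags=0000 NE?T → r1=0x9e
[3] flags=0000 GT?T → r4=0x79
[4] flags=1000 → (cmp)
[5] flags=1000 CS?F → skip
[6] flags=1000 MI?T → r3=0x0a
[7] flags=1000 CC?T → r3=0x4d
[8] flags=0011 → (cmp)
[9] flags=0011 HI?T → r5=0xcb
[10] flags=0011 LE?T → r0=0x7f
[11] flags=0011 NE?T → r2=0x24

FIX = (r3, 0x4d)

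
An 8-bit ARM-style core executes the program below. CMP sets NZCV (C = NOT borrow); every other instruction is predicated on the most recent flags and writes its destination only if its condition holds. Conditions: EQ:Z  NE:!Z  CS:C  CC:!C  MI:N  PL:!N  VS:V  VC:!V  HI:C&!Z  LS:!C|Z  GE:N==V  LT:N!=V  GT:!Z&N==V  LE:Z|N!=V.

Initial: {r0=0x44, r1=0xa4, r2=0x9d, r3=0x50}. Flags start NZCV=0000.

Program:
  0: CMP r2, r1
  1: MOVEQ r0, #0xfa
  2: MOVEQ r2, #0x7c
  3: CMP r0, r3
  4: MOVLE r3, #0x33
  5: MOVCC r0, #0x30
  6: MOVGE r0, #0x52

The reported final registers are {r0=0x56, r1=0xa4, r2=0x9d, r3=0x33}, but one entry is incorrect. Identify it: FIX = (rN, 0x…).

FIX = (r0, 0x30)

0: ✓ CMP  NZCV=1000
1: · MOVEQ
2: · MOVEQ
3: ✓ CMP  NZCV=1000
4: ✓ MOVLE  r3←0x33
5: ✓ MOVCC  r0←0x30
6: · MOVGE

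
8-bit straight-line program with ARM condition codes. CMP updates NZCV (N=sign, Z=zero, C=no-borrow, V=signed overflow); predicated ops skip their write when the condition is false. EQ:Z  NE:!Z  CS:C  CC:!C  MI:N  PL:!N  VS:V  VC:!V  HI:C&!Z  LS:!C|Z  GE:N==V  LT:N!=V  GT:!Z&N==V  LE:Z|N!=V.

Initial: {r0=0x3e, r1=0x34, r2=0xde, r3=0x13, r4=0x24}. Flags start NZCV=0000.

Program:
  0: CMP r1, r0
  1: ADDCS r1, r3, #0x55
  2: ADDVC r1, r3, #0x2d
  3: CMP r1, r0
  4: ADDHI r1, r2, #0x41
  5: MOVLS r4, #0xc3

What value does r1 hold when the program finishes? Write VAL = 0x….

VAL = 0x1f

0: ✓ CMP  NZCV=1000
1: · ADDCS
2: ✓ ADDVC  r1←0x40
3: ✓ CMP  NZCV=0010
4: ✓ ADDHI  r1←0x1f
5: · MOVLS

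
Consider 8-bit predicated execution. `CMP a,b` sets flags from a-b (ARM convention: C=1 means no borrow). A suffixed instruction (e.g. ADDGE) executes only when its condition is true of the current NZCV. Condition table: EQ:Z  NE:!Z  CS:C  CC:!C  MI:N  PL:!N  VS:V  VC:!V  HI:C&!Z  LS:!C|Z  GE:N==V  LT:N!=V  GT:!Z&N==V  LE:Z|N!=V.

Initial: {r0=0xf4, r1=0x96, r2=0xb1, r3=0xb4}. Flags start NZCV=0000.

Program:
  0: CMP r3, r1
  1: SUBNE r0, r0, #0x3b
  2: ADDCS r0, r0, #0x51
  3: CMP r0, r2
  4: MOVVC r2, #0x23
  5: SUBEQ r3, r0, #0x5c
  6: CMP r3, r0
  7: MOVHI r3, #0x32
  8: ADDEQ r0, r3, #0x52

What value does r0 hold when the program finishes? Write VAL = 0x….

VAL = 0x0a

[0] flags=0010 → (cmp)
[1] flags=0010 NE?T → r0=0xb9
[2] flags=0010 CS?T → r0=0x0a
[3] flags=0000 → (cmp)
[4] flags=0000 VC?T → r2=0x23
[5] flags=0000 EQ?F → skip
[6] flags=1010 → (cmp)
[7] flags=1010 HI?T → r3=0x32
[8] flags=1010 EQ?F → skip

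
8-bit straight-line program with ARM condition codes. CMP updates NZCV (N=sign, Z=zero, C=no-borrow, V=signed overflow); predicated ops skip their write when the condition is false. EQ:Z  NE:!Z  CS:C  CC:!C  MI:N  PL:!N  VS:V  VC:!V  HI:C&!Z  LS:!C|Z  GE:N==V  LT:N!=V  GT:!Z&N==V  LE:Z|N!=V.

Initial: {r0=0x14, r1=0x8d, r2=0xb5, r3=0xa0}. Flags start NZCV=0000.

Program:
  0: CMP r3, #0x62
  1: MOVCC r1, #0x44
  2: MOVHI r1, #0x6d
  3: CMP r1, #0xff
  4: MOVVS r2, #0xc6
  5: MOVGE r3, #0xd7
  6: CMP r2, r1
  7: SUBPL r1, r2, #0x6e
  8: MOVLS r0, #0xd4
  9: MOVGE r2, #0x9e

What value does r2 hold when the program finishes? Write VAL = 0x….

VAL = 0xb5

0: ✓ CMP  NZCV=0011
1: · MOVCC
2: ✓ MOVHI  r1←0x6d
3: ✓ CMP  NZCV=0000
4: · MOVVS
5: ✓ MOVGE  r3←0xd7
6: ✓ CMP  NZCV=0011
7: ✓ SUBPL  r1←0x47
8: · MOVLS
9: · MOVGE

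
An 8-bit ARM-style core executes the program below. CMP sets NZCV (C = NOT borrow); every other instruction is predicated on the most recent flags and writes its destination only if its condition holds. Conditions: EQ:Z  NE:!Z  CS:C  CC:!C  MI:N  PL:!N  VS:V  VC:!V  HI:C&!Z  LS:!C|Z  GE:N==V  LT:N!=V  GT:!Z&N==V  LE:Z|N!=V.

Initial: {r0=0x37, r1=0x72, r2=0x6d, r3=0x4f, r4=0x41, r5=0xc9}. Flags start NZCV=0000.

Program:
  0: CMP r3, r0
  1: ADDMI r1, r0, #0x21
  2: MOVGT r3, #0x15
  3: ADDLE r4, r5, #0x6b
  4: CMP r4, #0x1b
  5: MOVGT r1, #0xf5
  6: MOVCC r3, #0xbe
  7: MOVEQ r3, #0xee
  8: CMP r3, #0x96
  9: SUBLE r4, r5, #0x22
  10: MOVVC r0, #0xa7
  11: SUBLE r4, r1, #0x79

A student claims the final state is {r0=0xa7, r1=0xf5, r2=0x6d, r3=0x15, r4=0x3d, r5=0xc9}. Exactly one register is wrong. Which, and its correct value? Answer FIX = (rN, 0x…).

[0] flags=0010 → (cmp)
[1] flags=0010 MI?F → skip
[2] flags=0010 GT?T → r3=0x15
[3] flags=0010 LE?F → skip
[4] flags=0010 → (cmp)
[5] flags=0010 GT?T → r1=0xf5
[6] flags=0010 CC?F → skip
[7] flags=0010 EQ?F → skip
[8] flags=0000 → (cmp)
[9] flags=0000 LE?F → skip
[10] flags=0000 VC?T → r0=0xa7
[11] flags=0000 LE?F → skip

FIX = (r4, 0x41)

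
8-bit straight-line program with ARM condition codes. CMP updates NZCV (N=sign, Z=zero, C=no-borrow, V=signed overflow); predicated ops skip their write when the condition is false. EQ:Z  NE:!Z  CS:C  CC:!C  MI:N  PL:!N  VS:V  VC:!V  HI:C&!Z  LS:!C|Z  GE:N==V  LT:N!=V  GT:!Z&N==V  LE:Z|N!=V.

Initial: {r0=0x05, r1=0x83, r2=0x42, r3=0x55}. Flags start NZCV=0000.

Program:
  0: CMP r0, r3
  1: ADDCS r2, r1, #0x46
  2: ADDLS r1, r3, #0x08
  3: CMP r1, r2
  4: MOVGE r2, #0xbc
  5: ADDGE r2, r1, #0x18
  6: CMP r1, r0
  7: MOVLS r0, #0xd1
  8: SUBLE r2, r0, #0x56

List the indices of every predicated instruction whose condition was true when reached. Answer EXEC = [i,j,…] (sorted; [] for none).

EXEC = [2,4,5]

[0] flags=1000 → (cmp)
[1] flags=1000 CS?F → skip
[2] flags=1000 LS?T → r1=0x5d
[3] flags=0010 → (cmp)
[4] flags=0010 GE?T → r2=0xbc
[5] flags=0010 GE?T → r2=0x75
[6] flags=0010 → (cmp)
[7] flags=0010 LS?F → skip
[8] flags=0010 LE?F → skip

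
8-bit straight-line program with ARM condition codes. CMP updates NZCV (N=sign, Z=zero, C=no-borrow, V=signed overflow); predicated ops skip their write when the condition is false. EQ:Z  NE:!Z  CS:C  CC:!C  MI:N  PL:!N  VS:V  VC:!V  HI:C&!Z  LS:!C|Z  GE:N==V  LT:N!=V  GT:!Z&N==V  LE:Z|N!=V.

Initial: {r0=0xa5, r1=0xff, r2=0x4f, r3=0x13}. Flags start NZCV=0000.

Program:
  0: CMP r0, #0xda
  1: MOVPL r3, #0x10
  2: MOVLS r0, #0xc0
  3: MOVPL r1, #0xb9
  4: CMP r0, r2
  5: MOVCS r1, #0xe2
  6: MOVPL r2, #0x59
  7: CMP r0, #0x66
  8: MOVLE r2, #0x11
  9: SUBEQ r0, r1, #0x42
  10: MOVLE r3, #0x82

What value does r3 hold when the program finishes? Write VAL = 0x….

VAL = 0x82

0: ✓ CMP  NZCV=1000
1: · MOVPL
2: ✓ MOVLS  r0←0xc0
3: · MOVPL
4: ✓ CMP  NZCV=0011
5: ✓ MOVCS  r1←0xe2
6: ✓ MOVPL  r2←0x59
7: ✓ CMP  NZCV=0011
8: ✓ MOVLE  r2←0x11
9: · SUBEQ
10: ✓ MOVLE  r3←0x82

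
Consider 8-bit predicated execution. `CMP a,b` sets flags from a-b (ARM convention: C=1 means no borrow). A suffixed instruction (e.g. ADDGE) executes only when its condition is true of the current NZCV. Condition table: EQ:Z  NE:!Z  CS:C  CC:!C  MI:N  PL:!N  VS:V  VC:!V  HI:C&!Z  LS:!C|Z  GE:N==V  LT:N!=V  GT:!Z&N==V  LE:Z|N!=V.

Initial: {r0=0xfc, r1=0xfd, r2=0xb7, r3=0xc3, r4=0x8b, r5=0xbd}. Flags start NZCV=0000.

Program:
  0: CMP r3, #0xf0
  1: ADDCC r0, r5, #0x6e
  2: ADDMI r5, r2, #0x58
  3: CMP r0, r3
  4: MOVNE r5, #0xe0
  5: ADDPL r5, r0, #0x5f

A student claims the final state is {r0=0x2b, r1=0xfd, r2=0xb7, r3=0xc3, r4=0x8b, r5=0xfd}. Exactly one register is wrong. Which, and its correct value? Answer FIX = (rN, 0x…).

FIX = (r5, 0x8a)

[0] flags=1000 → (cmp)
[1] flags=1000 CC?T → r0=0x2b
[2] flags=1000 MI?T → r5=0x0f
[3] flags=0000 → (cmp)
[4] flags=0000 NE?T → r5=0xe0
[5] flags=0000 PL?T → r5=0x8a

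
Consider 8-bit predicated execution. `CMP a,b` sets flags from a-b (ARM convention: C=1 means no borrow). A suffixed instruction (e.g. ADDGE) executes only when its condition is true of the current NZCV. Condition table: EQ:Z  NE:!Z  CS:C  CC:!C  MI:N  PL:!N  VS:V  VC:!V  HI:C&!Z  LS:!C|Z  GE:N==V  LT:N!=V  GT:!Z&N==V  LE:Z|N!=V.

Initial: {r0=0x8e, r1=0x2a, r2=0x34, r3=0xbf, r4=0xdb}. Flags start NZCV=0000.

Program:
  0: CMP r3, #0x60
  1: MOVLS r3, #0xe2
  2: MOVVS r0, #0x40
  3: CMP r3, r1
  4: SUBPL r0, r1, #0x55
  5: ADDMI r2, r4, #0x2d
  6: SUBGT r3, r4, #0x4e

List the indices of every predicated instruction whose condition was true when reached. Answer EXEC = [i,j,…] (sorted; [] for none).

[0] flags=0011 → (cmp)
[1] flags=0011 LS?F → skip
[2] flags=0011 VS?T → r0=0x40
[3] flags=1010 → (cmp)
[4] flags=1010 PL?F → skip
[5] flags=1010 MI?T → r2=0x08
[6] flags=1010 GT?F → skip

EXEC = [2,5]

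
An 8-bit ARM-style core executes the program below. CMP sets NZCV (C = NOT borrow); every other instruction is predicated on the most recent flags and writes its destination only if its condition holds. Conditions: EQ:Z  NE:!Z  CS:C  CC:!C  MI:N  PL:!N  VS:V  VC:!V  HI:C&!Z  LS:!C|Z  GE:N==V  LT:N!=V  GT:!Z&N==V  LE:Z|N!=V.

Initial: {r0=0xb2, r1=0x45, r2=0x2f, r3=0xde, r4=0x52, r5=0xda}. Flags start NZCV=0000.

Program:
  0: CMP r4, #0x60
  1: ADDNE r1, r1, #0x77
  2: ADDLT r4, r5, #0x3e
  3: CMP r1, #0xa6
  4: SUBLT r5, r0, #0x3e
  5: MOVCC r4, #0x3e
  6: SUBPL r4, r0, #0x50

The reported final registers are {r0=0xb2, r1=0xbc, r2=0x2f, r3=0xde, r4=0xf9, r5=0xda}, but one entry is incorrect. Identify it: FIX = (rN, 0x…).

FIX = (r4, 0x62)

[0] flags=1000 → (cmp)
[1] flags=1000 NE?T → r1=0xbc
[2] flags=1000 LT?T → r4=0x18
[3] flags=0010 → (cmp)
[4] flags=0010 LT?F → skip
[5] flags=0010 CC?F → skip
[6] flags=0010 PL?T → r4=0x62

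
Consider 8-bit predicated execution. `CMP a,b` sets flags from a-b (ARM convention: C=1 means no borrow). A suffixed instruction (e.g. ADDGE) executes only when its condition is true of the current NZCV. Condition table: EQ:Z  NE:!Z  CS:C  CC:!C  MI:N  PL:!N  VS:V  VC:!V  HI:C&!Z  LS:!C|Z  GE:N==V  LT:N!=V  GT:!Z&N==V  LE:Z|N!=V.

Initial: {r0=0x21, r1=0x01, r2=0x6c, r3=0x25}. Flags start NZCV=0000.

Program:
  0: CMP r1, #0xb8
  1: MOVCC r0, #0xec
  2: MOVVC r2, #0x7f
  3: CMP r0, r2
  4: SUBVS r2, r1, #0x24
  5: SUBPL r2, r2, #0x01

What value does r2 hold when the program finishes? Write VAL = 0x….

0: ✓ CMP  NZCV=0000
1: ✓ MOVCC  r0←0xec
2: ✓ MOVVC  r2←0x7f
3: ✓ CMP  NZCV=0011
4: ✓ SUBVS  r2←0xdd
5: ✓ SUBPL  r2←0xdc

VAL = 0xdc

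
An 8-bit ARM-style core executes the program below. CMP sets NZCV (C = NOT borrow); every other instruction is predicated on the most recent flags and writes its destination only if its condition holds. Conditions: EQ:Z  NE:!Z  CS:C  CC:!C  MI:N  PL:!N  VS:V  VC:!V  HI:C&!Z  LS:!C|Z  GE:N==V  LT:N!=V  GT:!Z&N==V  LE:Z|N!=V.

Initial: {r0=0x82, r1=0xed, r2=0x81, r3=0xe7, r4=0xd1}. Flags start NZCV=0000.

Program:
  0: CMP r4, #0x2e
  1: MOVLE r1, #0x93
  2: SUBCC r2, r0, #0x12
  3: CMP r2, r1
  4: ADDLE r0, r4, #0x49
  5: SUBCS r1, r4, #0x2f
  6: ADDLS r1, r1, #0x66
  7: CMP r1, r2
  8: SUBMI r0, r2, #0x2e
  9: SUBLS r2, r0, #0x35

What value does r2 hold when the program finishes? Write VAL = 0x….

0: ✓ CMP  NZCV=1010
1: ✓ MOVLE  r1←0x93
2: · SUBCC
3: ✓ CMP  NZCV=1000
4: ✓ ADDLE  r0←0x1a
5: · SUBCS
6: ✓ ADDLS  r1←0xf9
7: ✓ CMP  NZCV=0010
8: · SUBMI
9: · SUBLS

VAL = 0x81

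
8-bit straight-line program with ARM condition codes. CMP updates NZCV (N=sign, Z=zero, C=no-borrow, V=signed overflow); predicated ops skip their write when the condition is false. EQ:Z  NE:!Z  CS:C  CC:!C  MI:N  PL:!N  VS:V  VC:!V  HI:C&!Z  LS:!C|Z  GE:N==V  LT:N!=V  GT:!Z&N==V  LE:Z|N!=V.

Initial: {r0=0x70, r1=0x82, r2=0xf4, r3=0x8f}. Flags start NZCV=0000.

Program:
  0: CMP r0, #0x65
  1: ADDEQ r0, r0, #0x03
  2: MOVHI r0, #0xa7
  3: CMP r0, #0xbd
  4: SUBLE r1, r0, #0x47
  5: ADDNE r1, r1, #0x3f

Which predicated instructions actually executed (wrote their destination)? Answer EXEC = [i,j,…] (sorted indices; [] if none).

0: ✓ CMP  NZCV=0010
1: · ADDEQ
2: ✓ MOVHI  r0←0xa7
3: ✓ CMP  NZCV=1000
4: ✓ SUBLE  r1←0x60
5: ✓ ADDNE  r1←0x9f

EXEC = [2,4,5]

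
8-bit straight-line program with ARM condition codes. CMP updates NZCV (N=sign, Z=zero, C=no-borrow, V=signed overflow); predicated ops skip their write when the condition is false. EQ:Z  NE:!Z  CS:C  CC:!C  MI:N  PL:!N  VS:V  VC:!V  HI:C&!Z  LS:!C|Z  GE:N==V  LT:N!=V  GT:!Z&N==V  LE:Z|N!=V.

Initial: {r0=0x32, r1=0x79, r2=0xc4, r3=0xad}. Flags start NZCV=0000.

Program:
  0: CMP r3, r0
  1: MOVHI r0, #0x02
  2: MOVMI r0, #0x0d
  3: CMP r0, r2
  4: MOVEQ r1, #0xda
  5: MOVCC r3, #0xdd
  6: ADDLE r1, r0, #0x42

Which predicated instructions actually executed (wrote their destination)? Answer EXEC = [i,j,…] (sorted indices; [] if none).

EXEC = [1,5]

0: ✓ CMP  NZCV=0011
1: ✓ MOVHI  r0←0x02
2: · MOVMI
3: ✓ CMP  NZCV=0000
4: · MOVEQ
5: ✓ MOVCC  r3←0xdd
6: · ADDLE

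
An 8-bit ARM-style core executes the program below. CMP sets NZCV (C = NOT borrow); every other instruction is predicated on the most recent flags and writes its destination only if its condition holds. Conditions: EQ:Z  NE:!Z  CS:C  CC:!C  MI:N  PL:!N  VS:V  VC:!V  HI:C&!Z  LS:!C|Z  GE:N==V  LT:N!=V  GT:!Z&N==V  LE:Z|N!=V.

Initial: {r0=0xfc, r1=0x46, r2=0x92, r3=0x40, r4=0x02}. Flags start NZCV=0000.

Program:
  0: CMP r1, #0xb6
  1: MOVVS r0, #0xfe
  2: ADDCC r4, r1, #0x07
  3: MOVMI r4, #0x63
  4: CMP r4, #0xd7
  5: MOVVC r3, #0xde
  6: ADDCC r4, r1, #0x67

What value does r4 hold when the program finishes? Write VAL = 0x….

VAL = 0xad

[0] flags=1001 → (cmp)
[1] flags=1001 VS?T → r0=0xfe
[2] flags=1001 CC?T → r4=0x4d
[3] flags=1001 MI?T → r4=0x63
[4] flags=1001 → (cmp)
[5] flags=1001 VC?F → skip
[6] flags=1001 CC?T → r4=0xad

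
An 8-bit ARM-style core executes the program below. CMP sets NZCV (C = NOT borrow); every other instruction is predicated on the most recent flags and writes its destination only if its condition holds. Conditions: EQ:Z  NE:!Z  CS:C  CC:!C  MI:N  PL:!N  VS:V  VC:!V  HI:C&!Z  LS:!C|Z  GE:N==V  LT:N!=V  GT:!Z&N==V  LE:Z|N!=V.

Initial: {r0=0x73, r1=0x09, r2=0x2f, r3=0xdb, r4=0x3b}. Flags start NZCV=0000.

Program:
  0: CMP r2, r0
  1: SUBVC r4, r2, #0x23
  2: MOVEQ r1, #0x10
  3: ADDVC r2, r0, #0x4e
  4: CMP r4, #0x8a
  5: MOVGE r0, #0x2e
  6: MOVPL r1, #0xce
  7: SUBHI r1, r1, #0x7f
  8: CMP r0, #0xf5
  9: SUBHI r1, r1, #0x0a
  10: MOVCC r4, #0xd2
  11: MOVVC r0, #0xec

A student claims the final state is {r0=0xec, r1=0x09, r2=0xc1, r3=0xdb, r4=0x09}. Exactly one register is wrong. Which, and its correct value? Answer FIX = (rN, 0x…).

FIX = (r4, 0xd2)

[0] flags=1000 → (cmp)
[1] flags=1000 VC?T → r4=0x0c
[2] flags=1000 EQ?F → skip
[3] flags=1000 VC?T → r2=0xc1
[4] flags=1001 → (cmp)
[5] flags=1001 GE?T → r0=0x2e
[6] flags=1001 PL?F → skip
[7] flags=1001 HI?F → skip
[8] flags=0000 → (cmp)
[9] flags=0000 HI?F → skip
[10] flags=0000 CC?T → r4=0xd2
[11] flags=0000 VC?T → r0=0xec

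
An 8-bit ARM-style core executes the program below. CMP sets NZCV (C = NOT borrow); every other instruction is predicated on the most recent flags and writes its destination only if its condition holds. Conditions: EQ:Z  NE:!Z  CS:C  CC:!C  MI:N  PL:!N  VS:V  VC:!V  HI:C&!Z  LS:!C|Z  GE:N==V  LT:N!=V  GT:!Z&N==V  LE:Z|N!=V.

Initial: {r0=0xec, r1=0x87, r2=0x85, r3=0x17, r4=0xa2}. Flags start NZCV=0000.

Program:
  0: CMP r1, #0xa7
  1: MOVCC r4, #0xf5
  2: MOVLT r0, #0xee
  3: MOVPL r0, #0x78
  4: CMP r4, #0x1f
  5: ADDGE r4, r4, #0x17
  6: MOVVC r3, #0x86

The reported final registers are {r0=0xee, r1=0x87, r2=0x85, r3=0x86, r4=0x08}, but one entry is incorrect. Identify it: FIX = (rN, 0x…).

FIX = (r4, 0xf5)

0: ✓ CMP  NZCV=1000
1: ✓ MOVCC  r4←0xf5
2: ✓ MOVLT  r0←0xee
3: · MOVPL
4: ✓ CMP  NZCV=1010
5: · ADDGE
6: ✓ MOVVC  r3←0x86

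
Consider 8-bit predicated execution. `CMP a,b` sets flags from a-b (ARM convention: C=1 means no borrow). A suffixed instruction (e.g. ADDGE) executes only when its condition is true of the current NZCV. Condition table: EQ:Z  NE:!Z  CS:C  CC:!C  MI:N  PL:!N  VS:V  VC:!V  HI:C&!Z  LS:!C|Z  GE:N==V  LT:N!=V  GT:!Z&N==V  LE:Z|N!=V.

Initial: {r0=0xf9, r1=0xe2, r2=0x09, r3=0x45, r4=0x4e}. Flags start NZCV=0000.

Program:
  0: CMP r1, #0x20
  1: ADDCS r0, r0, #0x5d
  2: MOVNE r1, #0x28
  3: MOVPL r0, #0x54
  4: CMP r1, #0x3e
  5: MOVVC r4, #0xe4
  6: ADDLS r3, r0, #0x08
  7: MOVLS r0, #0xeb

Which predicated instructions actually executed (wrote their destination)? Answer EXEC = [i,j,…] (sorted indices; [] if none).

EXEC = [1,2,5,6,7]

[0] flags=1010 → (cmp)
[1] flags=1010 CS?T → r0=0x56
[2] flags=1010 NE?T → r1=0x28
[3] flags=1010 PL?F → skip
[4] flags=1000 → (cmp)
[5] flags=1000 VC?T → r4=0xe4
[6] flags=1000 LS?T → r3=0x5e
[7] flags=1000 LS?T → r0=0xeb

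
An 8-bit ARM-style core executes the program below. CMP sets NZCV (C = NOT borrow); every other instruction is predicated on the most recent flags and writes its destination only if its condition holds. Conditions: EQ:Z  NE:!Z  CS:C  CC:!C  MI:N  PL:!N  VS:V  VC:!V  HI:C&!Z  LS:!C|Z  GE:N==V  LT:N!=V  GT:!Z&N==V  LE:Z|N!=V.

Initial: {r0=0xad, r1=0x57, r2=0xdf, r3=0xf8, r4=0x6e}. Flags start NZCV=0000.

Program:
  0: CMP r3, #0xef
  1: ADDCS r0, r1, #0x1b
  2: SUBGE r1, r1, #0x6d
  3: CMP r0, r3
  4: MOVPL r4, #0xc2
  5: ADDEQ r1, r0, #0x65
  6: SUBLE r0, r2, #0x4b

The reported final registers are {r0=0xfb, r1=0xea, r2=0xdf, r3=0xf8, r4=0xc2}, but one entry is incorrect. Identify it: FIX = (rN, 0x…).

FIX = (r0, 0x72)

0: ✓ CMP  NZCV=0010
1: ✓ ADDCS  r0←0x72
2: ✓ SUBGE  r1←0xea
3: ✓ CMP  NZCV=0000
4: ✓ MOVPL  r4←0xc2
5: · ADDEQ
6: · SUBLE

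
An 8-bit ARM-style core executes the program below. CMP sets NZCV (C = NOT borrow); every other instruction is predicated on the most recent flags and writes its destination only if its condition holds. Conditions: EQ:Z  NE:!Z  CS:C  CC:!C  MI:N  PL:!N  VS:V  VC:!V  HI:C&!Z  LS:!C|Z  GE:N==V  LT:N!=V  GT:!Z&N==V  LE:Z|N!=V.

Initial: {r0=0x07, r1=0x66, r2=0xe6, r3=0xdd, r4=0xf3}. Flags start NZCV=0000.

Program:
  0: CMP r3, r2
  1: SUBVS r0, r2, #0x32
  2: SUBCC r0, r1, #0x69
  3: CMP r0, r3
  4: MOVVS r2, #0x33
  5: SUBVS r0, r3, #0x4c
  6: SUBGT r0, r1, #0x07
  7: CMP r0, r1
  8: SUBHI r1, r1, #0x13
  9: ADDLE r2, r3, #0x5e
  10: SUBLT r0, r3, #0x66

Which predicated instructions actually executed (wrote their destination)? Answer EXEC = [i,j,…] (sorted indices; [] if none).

[0] flags=1000 → (cmp)
[1] flags=1000 VS?F → skip
[2] flags=1000 CC?T → r0=0xfd
[3] flags=0010 → (cmp)
[4] flags=0010 VS?F → skip
[5] flags=0010 VS?F → skip
[6] flags=0010 GT?T → r0=0x5f
[7] flags=1000 → (cmp)
[8] flags=1000 HI?F → skip
[9] flags=1000 LE?T → r2=0x3b
[10] flags=1000 LT?T → r0=0x77

EXEC = [2,6,9,10]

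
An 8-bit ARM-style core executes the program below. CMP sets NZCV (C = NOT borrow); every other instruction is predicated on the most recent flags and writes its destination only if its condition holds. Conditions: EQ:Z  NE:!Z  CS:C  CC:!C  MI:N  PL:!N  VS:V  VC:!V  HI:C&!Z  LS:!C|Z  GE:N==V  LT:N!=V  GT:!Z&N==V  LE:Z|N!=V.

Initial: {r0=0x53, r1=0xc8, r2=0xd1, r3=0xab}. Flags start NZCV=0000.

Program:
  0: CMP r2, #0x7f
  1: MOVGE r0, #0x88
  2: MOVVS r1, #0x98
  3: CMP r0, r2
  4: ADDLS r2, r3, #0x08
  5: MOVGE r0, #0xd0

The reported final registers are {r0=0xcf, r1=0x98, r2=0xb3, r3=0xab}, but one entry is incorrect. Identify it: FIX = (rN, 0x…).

FIX = (r0, 0xd0)

0: ✓ CMP  NZCV=0011
1: · MOVGE
2: ✓ MOVVS  r1←0x98
3: ✓ CMP  NZCV=1001
4: ✓ ADDLS  r2←0xb3
5: ✓ MOVGE  r0←0xd0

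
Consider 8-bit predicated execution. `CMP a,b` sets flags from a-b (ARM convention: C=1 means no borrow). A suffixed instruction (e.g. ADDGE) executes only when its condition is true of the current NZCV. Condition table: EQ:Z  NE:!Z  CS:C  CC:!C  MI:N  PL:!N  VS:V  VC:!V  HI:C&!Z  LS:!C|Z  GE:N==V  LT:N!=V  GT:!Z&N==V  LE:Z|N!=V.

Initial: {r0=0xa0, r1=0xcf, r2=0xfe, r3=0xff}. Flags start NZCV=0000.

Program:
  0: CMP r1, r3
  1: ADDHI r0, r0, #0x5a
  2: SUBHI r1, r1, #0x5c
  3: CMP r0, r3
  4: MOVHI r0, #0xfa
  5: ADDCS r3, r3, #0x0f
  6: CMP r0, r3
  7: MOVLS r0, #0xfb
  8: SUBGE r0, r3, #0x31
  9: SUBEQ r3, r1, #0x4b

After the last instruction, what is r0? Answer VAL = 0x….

VAL = 0xfb

[0] flags=1000 → (cmp)
[1] flags=1000 HI?F → skip
[2] flags=1000 HI?F → skip
[3] flags=1000 → (cmp)
[4] flags=1000 HI?F → skip
[5] flags=1000 CS?F → skip
[6] flags=1000 → (cmp)
[7] flags=1000 LS?T → r0=0xfb
[8] flags=1000 GE?F → skip
[9] flags=1000 EQ?F → skip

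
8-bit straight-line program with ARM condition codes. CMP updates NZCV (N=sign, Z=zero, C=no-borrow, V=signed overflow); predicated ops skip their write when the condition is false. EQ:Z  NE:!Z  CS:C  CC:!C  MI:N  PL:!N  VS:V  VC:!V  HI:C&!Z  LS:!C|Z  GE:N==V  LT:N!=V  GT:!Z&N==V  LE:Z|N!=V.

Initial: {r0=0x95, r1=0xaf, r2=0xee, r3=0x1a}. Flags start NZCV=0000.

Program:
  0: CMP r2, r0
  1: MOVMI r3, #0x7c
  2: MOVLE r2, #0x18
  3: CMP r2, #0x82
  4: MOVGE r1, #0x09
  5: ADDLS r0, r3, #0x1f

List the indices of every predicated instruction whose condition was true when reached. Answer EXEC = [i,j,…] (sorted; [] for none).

EXEC = [4]

[0] flags=0010 → (cmp)
[1] flags=0010 MI?F → skip
[2] flags=0010 LE?F → skip
[3] flags=0010 → (cmp)
[4] flags=0010 GE?T → r1=0x09
[5] flags=0010 LS?F → skip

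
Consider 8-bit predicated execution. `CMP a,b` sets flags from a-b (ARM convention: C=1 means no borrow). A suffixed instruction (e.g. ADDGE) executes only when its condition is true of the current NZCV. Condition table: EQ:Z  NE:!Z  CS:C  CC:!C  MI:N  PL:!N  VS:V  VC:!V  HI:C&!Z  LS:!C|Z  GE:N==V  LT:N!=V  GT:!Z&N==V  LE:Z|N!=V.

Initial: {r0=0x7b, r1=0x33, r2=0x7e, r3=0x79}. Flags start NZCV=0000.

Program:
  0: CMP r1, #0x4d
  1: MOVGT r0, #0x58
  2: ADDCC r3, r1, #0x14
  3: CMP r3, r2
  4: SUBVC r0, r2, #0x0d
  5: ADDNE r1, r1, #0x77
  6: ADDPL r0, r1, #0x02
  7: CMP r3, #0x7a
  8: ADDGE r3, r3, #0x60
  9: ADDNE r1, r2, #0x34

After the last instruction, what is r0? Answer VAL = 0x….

VAL = 0x71

0: ✓ CMP  NZCV=1000
1: · MOVGT
2: ✓ ADDCC  r3←0x47
3: ✓ CMP  NZCV=1000
4: ✓ SUBVC  r0←0x71
5: ✓ ADDNE  r1←0xaa
6: · ADDPL
7: ✓ CMP  NZCV=1000
8: · ADDGE
9: ✓ ADDNE  r1←0xb2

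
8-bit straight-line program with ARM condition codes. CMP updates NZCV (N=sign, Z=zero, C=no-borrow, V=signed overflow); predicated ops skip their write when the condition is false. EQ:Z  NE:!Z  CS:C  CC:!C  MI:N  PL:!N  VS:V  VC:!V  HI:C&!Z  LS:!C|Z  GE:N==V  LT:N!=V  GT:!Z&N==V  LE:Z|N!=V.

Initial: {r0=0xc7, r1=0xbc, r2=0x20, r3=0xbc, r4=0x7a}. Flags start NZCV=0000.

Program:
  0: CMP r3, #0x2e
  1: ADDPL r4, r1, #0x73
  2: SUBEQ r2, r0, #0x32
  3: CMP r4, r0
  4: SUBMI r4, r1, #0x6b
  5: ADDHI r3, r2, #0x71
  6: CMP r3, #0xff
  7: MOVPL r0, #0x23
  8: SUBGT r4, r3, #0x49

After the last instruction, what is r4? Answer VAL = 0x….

VAL = 0x51

[0] flags=1010 → (cmp)
[1] flags=1010 PL?F → skip
[2] flags=1010 EQ?F → skip
[3] flags=1001 → (cmp)
[4] flags=1001 MI?T → r4=0x51
[5] flags=1001 HI?F → skip
[6] flags=1000 → (cmp)
[7] flags=1000 PL?F → skip
[8] flags=1000 GT?F → skip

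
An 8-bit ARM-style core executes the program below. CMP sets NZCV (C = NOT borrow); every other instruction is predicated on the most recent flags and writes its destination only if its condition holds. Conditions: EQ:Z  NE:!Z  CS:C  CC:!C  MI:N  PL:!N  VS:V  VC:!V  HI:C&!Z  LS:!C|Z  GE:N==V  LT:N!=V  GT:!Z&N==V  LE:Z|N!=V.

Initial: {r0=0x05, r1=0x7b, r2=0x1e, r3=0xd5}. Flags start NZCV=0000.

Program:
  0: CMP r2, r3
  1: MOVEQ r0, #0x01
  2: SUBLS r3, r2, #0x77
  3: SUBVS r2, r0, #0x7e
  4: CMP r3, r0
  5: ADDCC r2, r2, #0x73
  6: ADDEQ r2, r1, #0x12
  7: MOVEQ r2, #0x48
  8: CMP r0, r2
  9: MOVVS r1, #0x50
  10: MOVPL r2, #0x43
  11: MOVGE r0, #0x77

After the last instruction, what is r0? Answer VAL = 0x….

0: ✓ CMP  NZCV=0000
1: · MOVEQ
2: ✓ SUBLS  r3←0xa7
3: · SUBVS
4: ✓ CMP  NZCV=1010
5: · ADDCC
6: · ADDEQ
7: · MOVEQ
8: ✓ CMP  NZCV=1000
9: · MOVVS
10: · MOVPL
11: · MOVGE

VAL = 0x05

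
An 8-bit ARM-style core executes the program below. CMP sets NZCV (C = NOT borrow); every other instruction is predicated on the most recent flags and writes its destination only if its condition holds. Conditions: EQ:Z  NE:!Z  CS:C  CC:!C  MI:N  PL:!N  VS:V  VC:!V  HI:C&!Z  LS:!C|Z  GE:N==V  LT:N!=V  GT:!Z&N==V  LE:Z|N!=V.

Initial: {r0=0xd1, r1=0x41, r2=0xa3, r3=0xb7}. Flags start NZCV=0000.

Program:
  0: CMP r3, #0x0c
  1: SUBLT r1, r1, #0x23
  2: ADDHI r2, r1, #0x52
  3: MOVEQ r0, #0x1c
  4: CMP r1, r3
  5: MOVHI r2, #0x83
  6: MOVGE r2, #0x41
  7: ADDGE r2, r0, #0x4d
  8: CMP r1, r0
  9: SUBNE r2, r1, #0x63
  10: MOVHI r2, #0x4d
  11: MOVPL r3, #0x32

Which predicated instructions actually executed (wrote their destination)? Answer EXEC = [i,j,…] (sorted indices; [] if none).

0: ✓ CMP  NZCV=1010
1: ✓ SUBLT  r1←0x1e
2: ✓ ADDHI  r2←0x70
3: · MOVEQ
4: ✓ CMP  NZCV=0000
5: · MOVHI
6: ✓ MOVGE  r2←0x41
7: ✓ ADDGE  r2←0x1e
8: ✓ CMP  NZCV=0000
9: ✓ SUBNE  r2←0xbb
10: · MOVHI
11: ✓ MOVPL  r3←0x32

EXEC = [1,2,6,7,9,11]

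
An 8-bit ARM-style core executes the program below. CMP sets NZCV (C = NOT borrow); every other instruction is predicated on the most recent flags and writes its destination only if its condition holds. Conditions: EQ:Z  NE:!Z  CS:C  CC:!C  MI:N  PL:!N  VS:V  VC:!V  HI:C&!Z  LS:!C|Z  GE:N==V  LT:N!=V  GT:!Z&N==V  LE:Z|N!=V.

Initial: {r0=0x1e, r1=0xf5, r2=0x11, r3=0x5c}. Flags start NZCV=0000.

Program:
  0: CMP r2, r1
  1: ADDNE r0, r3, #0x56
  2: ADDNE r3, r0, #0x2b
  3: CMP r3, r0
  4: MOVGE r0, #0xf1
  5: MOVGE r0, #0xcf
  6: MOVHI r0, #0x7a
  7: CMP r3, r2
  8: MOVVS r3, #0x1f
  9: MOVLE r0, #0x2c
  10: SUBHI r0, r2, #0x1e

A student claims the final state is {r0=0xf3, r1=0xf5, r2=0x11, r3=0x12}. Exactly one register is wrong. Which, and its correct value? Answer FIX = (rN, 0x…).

[0] flags=0000 → (cmp)
[1] flags=0000 NE?T → r0=0xb2
[2] flags=0000 NE?T → r3=0xdd
[3] flags=0010 → (cmp)
[4] flags=0010 GE?T → r0=0xf1
[5] flags=0010 GE?T → r0=0xcf
[6] flags=0010 HI?T → r0=0x7a
[7] flags=1010 → (cmp)
[8] flags=1010 VS?F → skip
[9] flags=1010 LE?T → r0=0x2c
[10] flags=1010 HI?T → r0=0xf3

FIX = (r3, 0xdd)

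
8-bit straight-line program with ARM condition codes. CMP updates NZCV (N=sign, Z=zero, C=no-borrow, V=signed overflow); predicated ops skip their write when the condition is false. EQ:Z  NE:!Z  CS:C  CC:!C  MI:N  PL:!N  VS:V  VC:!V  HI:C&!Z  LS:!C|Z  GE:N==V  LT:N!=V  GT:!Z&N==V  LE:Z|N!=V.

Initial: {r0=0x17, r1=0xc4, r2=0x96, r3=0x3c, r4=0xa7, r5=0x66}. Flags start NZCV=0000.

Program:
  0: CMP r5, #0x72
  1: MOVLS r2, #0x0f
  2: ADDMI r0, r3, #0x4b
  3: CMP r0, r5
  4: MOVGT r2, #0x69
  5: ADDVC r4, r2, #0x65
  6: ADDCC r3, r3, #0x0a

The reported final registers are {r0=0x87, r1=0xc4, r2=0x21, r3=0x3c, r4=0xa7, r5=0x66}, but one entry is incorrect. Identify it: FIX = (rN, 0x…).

0: ✓ CMP  NZCV=1000
1: ✓ MOVLS  r2←0x0f
2: ✓ ADDMI  r0←0x87
3: ✓ CMP  NZCV=0011
4: · MOVGT
5: · ADDVC
6: · ADDCC

FIX = (r2, 0x0f)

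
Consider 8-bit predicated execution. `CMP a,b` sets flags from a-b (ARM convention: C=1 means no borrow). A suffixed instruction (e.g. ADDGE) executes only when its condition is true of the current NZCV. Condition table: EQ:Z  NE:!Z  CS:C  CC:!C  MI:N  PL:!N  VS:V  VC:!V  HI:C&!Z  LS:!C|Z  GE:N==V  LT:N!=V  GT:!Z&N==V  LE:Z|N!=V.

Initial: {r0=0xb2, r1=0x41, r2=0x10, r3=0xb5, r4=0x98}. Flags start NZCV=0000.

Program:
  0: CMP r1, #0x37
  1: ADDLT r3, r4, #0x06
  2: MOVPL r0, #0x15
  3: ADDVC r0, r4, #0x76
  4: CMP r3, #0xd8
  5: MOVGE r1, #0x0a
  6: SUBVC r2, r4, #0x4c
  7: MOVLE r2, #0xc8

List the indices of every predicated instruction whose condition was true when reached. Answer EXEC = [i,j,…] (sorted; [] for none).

EXEC = [2,3,6,7]

[0] flags=0010 → (cmp)
[1] flags=0010 LT?F → skip
[2] flags=0010 PL?T → r0=0x15
[3] flags=0010 VC?T → r0=0x0e
[4] flags=1000 → (cmp)
[5] flags=1000 GE?F → skip
[6] flags=1000 VC?T → r2=0x4c
[7] flags=1000 LE?T → r2=0xc8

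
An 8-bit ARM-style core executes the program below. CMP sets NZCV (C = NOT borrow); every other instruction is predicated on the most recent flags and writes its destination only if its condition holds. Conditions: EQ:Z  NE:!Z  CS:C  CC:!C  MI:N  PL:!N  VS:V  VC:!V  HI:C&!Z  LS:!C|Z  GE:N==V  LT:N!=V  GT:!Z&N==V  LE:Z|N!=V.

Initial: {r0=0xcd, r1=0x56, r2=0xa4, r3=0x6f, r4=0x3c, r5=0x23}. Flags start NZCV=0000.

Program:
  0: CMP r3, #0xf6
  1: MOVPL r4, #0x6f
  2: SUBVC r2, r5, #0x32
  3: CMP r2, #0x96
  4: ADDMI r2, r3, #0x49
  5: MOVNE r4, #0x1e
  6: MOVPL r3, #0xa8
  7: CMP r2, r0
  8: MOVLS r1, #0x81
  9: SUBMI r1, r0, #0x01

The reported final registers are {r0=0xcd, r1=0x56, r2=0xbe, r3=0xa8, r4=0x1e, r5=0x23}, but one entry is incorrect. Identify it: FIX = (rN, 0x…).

FIX = (r2, 0xf1)

[0] flags=0000 → (cmp)
[1] flags=0000 PL?T → r4=0x6f
[2] flags=0000 VC?T → r2=0xf1
[3] flags=0010 → (cmp)
[4] flags=0010 MI?F → skip
[5] flags=0010 NE?T → r4=0x1e
[6] flags=0010 PL?T → r3=0xa8
[7] flags=0010 → (cmp)
[8] flags=0010 LS?F → skip
[9] flags=0010 MI?F → skip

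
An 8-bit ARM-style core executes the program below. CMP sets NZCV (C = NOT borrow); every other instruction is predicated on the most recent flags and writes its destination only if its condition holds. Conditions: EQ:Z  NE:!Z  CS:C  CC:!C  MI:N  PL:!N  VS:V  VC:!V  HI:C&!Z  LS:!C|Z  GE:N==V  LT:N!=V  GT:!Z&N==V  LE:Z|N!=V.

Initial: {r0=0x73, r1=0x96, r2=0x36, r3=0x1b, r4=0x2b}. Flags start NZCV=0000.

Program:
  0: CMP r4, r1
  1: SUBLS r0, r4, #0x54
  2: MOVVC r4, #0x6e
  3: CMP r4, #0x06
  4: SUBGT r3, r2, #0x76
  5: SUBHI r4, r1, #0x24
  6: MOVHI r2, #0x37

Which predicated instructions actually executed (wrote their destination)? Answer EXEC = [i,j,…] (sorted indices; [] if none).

[0] flags=1001 → (cmp)
[1] flags=1001 LS?T → r0=0xd7
[2] flags=1001 VC?F → skip
[3] flags=0010 → (cmp)
[4] flags=0010 GT?T → r3=0xc0
[5] flags=0010 HI?T → r4=0x72
[6] flags=0010 HI?T → r2=0x37

EXEC = [1,4,5,6]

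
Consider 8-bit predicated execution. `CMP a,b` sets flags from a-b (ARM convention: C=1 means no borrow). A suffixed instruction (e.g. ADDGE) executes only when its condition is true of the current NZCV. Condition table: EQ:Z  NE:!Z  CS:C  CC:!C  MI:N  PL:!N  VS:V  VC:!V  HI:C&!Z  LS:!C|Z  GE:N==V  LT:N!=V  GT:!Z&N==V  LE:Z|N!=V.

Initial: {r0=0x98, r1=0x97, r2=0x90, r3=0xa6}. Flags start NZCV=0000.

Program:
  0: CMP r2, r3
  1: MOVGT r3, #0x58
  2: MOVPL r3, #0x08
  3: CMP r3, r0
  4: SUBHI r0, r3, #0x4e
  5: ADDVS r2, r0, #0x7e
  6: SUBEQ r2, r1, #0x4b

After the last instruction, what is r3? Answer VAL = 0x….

VAL = 0xa6

[0] flags=1000 → (cmp)
[1] flags=1000 GT?F → skip
[2] flags=1000 PL?F → skip
[3] flags=0010 → (cmp)
[4] flags=0010 HI?T → r0=0x58
[5] flags=0010 VS?F → skip
[6] flags=0010 EQ?F → skip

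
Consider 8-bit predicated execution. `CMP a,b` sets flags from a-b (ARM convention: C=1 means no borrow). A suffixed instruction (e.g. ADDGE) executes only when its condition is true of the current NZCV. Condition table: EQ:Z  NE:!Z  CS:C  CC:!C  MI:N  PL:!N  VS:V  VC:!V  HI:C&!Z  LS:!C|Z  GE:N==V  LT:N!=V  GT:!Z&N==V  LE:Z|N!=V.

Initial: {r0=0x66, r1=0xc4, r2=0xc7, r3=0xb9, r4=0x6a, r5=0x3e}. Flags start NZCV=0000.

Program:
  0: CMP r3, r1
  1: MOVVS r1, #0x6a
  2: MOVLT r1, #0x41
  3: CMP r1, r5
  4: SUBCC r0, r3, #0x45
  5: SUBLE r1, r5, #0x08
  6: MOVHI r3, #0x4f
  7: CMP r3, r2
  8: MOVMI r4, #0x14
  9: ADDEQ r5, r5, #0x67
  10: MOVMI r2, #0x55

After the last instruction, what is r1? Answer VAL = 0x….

VAL = 0x41

0: ✓ CMP  NZCV=1000
1: · MOVVS
2: ✓ MOVLT  r1←0x41
3: ✓ CMP  NZCV=0010
4: · SUBCC
5: · SUBLE
6: ✓ MOVHI  r3←0x4f
7: ✓ CMP  NZCV=1001
8: ✓ MOVMI  r4←0x14
9: · ADDEQ
10: ✓ MOVMI  r2←0x55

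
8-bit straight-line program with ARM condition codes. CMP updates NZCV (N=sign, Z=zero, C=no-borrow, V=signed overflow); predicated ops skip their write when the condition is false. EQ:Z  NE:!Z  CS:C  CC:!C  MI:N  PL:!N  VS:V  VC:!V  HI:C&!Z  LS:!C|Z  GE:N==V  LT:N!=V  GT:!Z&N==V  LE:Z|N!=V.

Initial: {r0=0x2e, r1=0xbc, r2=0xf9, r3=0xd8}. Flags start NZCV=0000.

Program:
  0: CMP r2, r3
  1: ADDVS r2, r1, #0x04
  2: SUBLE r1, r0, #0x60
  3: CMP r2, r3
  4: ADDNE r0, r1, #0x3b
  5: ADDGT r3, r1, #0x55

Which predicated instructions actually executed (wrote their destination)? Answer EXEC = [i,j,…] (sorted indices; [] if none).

EXEC = [4,5]

[0] flags=0010 → (cmp)
[1] flags=0010 VS?F → skip
[2] flags=0010 LE?F → skip
[3] flags=0010 → (cmp)
[4] flags=0010 NE?T → r0=0xf7
[5] flags=0010 GT?T → r3=0x11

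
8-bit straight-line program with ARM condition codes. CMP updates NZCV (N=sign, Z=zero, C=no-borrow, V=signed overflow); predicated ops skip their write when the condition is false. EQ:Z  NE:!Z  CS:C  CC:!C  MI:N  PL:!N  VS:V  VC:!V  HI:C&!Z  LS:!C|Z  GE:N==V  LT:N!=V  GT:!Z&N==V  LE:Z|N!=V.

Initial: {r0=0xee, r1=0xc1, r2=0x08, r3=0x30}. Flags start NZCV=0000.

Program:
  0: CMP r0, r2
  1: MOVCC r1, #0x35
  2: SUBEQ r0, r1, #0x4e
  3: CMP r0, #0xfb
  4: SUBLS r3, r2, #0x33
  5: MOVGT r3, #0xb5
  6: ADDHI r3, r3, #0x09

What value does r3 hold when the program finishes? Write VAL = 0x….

VAL = 0xd5

0: ✓ CMP  NZCV=1010
1: · MOVCC
2: · SUBEQ
3: ✓ CMP  NZCV=1000
4: ✓ SUBLS  r3←0xd5
5: · MOVGT
6: · ADDHI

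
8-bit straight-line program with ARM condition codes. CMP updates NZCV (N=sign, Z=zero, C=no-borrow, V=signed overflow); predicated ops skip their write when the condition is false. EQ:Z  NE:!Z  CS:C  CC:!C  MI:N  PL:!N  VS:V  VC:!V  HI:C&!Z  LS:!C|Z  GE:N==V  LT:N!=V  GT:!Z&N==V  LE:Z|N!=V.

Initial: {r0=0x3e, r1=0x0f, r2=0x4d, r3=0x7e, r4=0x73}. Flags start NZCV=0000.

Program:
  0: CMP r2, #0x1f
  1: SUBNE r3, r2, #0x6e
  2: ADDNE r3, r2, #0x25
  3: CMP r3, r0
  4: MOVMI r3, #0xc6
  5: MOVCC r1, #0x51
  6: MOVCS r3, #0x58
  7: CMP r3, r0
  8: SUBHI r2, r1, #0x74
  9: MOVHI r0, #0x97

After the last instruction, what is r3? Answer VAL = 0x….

VAL = 0x58

[0] flags=0010 → (cmp)
[1] flags=0010 NE?T → r3=0xdf
[2] flags=0010 NE?T → r3=0x72
[3] flags=0010 → (cmp)
[4] flags=0010 MI?F → skip
[5] flags=0010 CC?F → skip
[6] flags=0010 CS?T → r3=0x58
[7] flags=0010 → (cmp)
[8] flags=0010 HI?T → r2=0x9b
[9] flags=0010 HI?T → r0=0x97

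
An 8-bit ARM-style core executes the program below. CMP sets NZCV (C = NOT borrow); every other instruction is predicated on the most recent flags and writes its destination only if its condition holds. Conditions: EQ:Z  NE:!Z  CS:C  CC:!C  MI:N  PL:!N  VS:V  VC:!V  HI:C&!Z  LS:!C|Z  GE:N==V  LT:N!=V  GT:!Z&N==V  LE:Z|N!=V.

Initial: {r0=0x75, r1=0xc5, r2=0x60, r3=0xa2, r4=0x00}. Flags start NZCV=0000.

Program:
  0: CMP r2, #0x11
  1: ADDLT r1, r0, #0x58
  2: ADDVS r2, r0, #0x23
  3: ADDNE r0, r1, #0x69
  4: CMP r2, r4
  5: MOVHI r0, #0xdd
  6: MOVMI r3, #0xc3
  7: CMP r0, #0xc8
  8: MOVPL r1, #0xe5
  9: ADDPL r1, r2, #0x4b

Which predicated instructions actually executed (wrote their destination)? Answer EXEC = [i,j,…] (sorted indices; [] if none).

0: ✓ CMP  NZCV=0010
1: · ADDLT
2: · ADDVS
3: ✓ ADDNE  r0←0x2e
4: ✓ CMP  NZCV=0010
5: ✓ MOVHI  r0←0xdd
6: · MOVMI
7: ✓ CMP  NZCV=0010
8: ✓ MOVPL  r1←0xe5
9: ✓ ADDPL  r1←0xab

EXEC = [3,5,8,9]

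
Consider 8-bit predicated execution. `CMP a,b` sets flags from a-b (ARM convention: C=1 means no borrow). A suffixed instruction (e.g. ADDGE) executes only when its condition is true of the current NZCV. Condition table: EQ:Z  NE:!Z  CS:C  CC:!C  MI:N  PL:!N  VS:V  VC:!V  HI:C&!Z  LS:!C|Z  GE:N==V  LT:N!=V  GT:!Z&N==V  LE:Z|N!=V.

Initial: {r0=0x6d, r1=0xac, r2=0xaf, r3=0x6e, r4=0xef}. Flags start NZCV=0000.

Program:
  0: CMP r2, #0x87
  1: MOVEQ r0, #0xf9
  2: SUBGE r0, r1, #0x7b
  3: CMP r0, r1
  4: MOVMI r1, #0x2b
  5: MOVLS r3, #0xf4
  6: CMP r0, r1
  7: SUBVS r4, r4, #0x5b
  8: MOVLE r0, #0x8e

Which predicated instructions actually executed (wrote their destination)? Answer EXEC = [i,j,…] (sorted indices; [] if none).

[0] flags=0010 → (cmp)
[1] flags=0010 EQ?F → skip
[2] flags=0010 GE?T → r0=0x31
[3] flags=1001 → (cmp)
[4] flags=1001 MI?T → r1=0x2b
[5] flags=1001 LS?T → r3=0xf4
[6] flags=0010 → (cmp)
[7] flags=0010 VS?F → skip
[8] flags=0010 LE?F → skip

EXEC = [2,4,5]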